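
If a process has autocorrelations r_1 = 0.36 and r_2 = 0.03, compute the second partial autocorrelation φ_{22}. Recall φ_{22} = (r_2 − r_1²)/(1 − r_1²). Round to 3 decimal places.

-0.114

φ_{22} = (r_2 − r_1²) / (1 − r_1²)
r_1² = (0.36)² = 0.1296
Numerator = 0.03 − 0.1296 = -0.0996; denominator = 1 − 0.1296 = 0.8704
φ_{22} = -0.0996 / 0.8704 = -0.114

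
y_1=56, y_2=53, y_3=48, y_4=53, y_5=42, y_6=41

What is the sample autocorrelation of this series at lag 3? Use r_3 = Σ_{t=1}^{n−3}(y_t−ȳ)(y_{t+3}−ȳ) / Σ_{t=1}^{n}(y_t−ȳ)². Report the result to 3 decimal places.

Mean ȳ = (56 + 53 + 48 + 53 + 42 + 41)/6 = 48.8333
Deviations from mean: 7.1667, 4.1667, -0.8333, 4.1667, -6.8333, -7.8333
Σ(y_t−ȳ)(y_{t+3}−ȳ) = (29.8611) + (-28.4722) + (6.5278) = 7.9167
Denominator Σ(y_t−ȳ)² = 194.8333
r_3 = 7.9167 / 194.8333 = 0.041

0.041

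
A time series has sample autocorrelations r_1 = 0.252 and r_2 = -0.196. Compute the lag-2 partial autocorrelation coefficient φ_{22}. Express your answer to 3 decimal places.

-0.277

φ_{22} = (r_2 − r_1²) / (1 − r_1²)
r_1² = (0.252)² = 0.063504
Numerator = -0.196 − 0.0635 = -0.2595; denominator = 1 − 0.0635 = 0.9365
φ_{22} = -0.2595 / 0.9365 = -0.277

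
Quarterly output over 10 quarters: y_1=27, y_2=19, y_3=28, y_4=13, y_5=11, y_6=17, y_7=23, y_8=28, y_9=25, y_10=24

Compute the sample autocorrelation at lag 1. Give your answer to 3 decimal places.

Mean ȳ = (27 + 19 + 28 + 13 + 11 + 17 + 23 + 28 + 25 + 24)/10 = 21.5000
Numerator Σ_{t=1}^{9}(y_t−ȳ)(y_{t+1}−ȳ) = 85.7500
Denominator Σ(y_t−ȳ)² = 344.5000
r_1 = 85.7500 / 344.5000 = 0.249

0.249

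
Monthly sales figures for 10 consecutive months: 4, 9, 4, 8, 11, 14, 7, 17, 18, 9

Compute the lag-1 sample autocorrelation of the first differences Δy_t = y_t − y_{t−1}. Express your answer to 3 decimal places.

First differences Δy: 5, -5, 4, 3, 3, -7, 10, 1, -9
Mean of differences = 0.5556
Numerator Σ(Δy_t−Δȳ)(Δy_{t+1}−Δȳ) = -119.3086
Denominator Σ(Δy_t−Δȳ)² = 312.2222
r_1(Δy) = -119.3086 / 312.2222 = -0.382

-0.382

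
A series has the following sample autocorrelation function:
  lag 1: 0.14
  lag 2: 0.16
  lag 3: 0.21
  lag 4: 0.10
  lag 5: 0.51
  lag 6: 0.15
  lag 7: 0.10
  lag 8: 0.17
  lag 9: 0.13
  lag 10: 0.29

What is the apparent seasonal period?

The largest autocorrelation is r_5 = 0.51, with a weaker echo at lag 10 (0.29); the remaining lags stay at or below 0.21.
The dominant spike at lag 5 indicates a seasonal period of 5.

5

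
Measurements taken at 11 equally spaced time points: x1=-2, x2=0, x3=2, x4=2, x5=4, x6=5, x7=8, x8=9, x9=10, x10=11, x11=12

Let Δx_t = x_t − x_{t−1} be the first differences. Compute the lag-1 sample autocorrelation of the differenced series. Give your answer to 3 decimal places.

First differences Δx: 2, 2, 0, 2, 1, 3, 1, 1, 1, 1
Mean of differences = 1.4000
Numerator Σ(Δx_t−Δx̄)(Δx_{t+1}−Δx̄) = -2.3600
Denominator Σ(Δx_t−Δx̄)² = 6.4000
r_1(Δx) = -2.3600 / 6.4000 = -0.369

-0.369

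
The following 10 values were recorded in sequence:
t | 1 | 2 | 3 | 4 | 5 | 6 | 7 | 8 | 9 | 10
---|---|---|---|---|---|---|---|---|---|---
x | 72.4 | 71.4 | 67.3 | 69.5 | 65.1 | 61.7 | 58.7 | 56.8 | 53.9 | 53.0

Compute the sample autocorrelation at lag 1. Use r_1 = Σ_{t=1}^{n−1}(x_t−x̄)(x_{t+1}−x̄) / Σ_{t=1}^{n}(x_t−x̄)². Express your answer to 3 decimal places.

Mean x̄ = (72.4 + 71.4 + 67.3 + 69.5 + 65.1 + 61.7 + 58.7 + 56.8 + 53.9 + 53.0)/10 = 62.9800
Numerator Σ_{t=1}^{9}(x_t−x̄)(x_{t+1}−x̄) = 333.6276
Denominator Σ(x_t−x̄)² = 465.4960
r_1 = 333.6276 / 465.4960 = 0.717

0.717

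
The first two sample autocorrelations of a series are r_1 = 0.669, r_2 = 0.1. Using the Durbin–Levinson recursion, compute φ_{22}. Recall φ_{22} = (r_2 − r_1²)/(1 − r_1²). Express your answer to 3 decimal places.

φ_{22} = (r_2 − r_1²) / (1 − r_1²)
r_1² = (0.669)² = 0.447561
Numerator = 0.1 − 0.4476 = -0.3476; denominator = 1 − 0.4476 = 0.5524
φ_{22} = -0.3476 / 0.5524 = -0.629

-0.629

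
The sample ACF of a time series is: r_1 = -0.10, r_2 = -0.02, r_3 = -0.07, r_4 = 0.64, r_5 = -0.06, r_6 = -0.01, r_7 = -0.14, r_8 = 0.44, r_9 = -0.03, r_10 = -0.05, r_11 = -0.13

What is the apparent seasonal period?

The largest autocorrelation is r_4 = 0.64, with a weaker echo at lag 8 (0.44); the remaining lags stay at or below -0.01.
The dominant spike at lag 4 indicates a seasonal period of 4.

4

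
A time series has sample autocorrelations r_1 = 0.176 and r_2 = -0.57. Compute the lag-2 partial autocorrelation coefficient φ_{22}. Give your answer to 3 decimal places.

-0.620

φ_{22} = (r_2 − r_1²) / (1 − r_1²)
r_1² = (0.176)² = 0.030976
Numerator = -0.57 − 0.0310 = -0.6010; denominator = 1 − 0.0310 = 0.9690
φ_{22} = -0.6010 / 0.9690 = -0.620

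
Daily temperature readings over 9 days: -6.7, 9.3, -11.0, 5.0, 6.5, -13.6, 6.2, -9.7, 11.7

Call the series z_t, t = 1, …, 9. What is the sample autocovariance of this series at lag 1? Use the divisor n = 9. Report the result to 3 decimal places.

-59.488

Mean z̄ = (-6.7 + 9.3 − 11.0 + 5.0 + 6.5 − 13.6 + 6.2 − 9.7 + 11.7)/9 = -0.2556
Σ_{t=1}^{8}(z_t−z̄)(z_{t+1}−z̄) = -535.3909
γ_1 = -535.3909 / 9 = -59.488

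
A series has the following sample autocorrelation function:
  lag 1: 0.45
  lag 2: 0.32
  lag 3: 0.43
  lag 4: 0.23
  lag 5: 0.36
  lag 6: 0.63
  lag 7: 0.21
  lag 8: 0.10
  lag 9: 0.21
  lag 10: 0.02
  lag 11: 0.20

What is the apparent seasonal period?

6

The largest autocorrelation is r_6 = 0.63; the remaining lags stay at or below 0.45. The elevated value at lag 1 (0.45), dropping to 0.32 at lag 2, reflects decaying short-term dependence rather than seasonality.
The dominant spike at lag 6 indicates a seasonal period of 6.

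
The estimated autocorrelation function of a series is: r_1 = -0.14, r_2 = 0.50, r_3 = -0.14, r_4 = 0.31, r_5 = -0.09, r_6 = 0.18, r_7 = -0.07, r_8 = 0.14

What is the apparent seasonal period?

The largest autocorrelation is r_2 = 0.50, with weaker echoes at lags 4 (0.31) and 6 (0.18); the remaining lags stay at or below 0.14.
The dominant spike at lag 2 indicates a seasonal period of 2.

2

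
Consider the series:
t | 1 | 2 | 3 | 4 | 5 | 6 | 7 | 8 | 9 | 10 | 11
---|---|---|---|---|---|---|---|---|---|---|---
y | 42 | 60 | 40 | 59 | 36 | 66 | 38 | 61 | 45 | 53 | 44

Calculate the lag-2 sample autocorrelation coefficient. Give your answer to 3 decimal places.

Mean ȳ = (42 + 60 + 40 + 59 + 36 + 66 + 38 + 61 + 45 + 53 + 44)/11 = 49.4545
Numerator Σ_{t=1}^{9}(y_t−ȳ)(y_{t+2}−ȳ) = 917.6777
Denominator Σ(y_t−ȳ)² = 1128.7273
r_2 = 917.6777 / 1128.7273 = 0.813

0.813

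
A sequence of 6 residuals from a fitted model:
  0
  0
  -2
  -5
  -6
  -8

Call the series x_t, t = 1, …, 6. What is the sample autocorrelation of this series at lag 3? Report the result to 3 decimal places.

-0.374

Mean x̄ = (0 + 0 − 2 − 5 − 6 − 8)/6 = -3.5000
Deviations from mean: 3.5000, 3.5000, 1.5000, -1.5000, -2.5000, -4.5000
Numerator Σ_{t=1}^{3}(x_t−x̄)(x_{t+3}−x̄) = -20.7500
Denominator Σ(x_t−x̄)² = 55.5000
r_3 = -20.7500 / 55.5000 = -0.374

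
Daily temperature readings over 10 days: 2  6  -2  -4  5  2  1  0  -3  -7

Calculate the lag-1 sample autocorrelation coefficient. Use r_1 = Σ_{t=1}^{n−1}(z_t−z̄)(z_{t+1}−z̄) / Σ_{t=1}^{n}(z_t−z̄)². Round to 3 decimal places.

0.142

Mean z̄ = (2 + 6 − 2 − 4 + 5 + 2 + 1 + 0 − 3 − 7)/10 = 0.0000
Numerator Σ_{t=1}^{9}(z_t−z̄)(z_{t+1}−z̄) = 21.0000
Denominator Σ(z_t−z̄)² = 148.0000
r_1 = 21.0000 / 148.0000 = 0.142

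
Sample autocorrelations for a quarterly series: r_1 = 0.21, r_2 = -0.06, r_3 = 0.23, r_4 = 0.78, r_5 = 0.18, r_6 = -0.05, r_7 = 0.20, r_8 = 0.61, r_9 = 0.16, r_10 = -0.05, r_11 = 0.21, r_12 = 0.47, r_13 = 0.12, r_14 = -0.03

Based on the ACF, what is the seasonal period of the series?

4

The largest autocorrelation is r_4 = 0.78, with weaker echoes at lags 8 (0.61) and 12 (0.47); the remaining lags stay at or below 0.23.
The dominant spike at lag 4 indicates a seasonal period of 4.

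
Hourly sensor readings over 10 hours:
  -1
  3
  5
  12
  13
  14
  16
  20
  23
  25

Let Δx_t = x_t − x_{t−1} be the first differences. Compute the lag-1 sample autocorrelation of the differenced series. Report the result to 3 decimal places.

First differences Δx: 4, 2, 7, 1, 1, 2, 4, 3, 2
Mean of differences = 2.8889
Numerator Σ(Δx_t−Δx̄)(Δx_{t+1}−Δx̄) = -8.1235
Denominator Σ(Δx_t−Δx̄)² = 28.8889
r_1(Δx) = -8.1235 / 28.8889 = -0.281

-0.281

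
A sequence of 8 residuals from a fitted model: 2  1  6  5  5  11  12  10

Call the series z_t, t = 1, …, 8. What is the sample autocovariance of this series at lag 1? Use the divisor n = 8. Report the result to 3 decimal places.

8.469

Mean z̄ = (2 + 1 + 6 + 5 + 5 + 11 + 12 + 10)/8 = 6.5000
Σ_{t=1}^{7}(z_t−z̄)(z_{t+1}−z̄) = 67.7500
γ_1 = 67.7500 / 8 = 8.469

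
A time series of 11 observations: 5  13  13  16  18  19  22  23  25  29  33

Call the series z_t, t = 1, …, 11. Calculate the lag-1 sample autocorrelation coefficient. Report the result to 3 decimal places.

Mean z̄ = (5 + 13 + 13 + 16 + 18 + 19 + 22 + 23 + 25 + 29 + 33)/11 = 19.6364
Numerator Σ_{t=1}^{10}(z_t−z̄)(z_{t+1}−z̄) = 372.1405
Denominator Σ(z_t−z̄)² = 630.5455
r_1 = 372.1405 / 630.5455 = 0.590

0.590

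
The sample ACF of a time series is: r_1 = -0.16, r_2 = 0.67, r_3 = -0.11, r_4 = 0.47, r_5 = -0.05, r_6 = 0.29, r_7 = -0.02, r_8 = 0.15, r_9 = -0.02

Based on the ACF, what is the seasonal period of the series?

2

The largest autocorrelation is r_2 = 0.67, with weaker echoes at lags 4 (0.47), 6 (0.29) and 8 (0.15); the remaining lags stay at or below -0.02.
The dominant spike at lag 2 indicates a seasonal period of 2.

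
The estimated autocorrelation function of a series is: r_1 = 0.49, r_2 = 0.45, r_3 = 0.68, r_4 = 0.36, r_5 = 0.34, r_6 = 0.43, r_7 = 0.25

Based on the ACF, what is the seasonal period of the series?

The largest autocorrelation is r_3 = 0.68; the remaining lags stay at or below 0.49. The elevated value at lag 1 (0.49), dropping to 0.45 at lag 2, reflects decaying short-term dependence rather than seasonality.
The dominant spike at lag 3 indicates a seasonal period of 3.

3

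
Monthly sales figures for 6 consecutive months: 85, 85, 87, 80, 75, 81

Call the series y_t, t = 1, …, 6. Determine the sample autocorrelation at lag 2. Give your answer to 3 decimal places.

-0.254

Mean ȳ = (85 + 85 + 87 + 80 + 75 + 81)/6 = 82.1667
Deviations from mean: 2.8333, 2.8333, 4.8333, -2.1667, -7.1667, -1.1667
Σ(y_t−ȳ)(y_{t+2}−ȳ) = (13.6944) + (-6.1389) + (-34.6389) + (2.5278) = -24.5556
Denominator Σ(y_t−ȳ)² = 96.8333
r_2 = -24.5556 / 96.8333 = -0.254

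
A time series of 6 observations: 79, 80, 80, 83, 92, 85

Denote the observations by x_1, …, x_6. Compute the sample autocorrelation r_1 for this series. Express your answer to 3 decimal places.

Mean x̄ = (79 + 80 + 80 + 83 + 92 + 85)/6 = 83.1667
Deviations from mean: -4.1667, -3.1667, -3.1667, -0.1667, 8.8333, 1.8333
Σ(x_t−x̄)(x_{t+1}−x̄) = (13.1944) + (10.0278) + (0.5278) + (-1.4722) + (16.1944) = 38.4722
Denominator Σ(x_t−x̄)² = 118.8333
r_1 = 38.4722 / 118.8333 = 0.324

0.324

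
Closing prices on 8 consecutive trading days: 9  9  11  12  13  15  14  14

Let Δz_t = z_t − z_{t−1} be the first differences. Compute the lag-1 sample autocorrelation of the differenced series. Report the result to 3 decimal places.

-0.146

First differences Δz: 0, 2, 1, 1, 2, -1, 0
Mean of differences = 0.7143
Numerator Σ(Δz_t−Δz̄)(Δz_{t+1}−Δz̄) = -1.0816
Denominator Σ(Δz_t−Δz̄)² = 7.4286
r_1(Δz) = -1.0816 / 7.4286 = -0.146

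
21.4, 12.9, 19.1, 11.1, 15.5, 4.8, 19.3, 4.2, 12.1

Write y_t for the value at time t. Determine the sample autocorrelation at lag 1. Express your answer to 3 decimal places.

Mean ȳ = (21.4 + 12.9 + 19.1 + 11.1 + 15.5 + 4.8 + 19.3 + 4.2 + 12.1)/9 = 13.3778
Numerator Σ_{t=1}^{8}(y_t−ȳ)(y_{t+1}−ȳ) = -136.0638
Denominator Σ(y_t−ȳ)² = 301.5356
r_1 = -136.0638 / 301.5356 = -0.451

-0.451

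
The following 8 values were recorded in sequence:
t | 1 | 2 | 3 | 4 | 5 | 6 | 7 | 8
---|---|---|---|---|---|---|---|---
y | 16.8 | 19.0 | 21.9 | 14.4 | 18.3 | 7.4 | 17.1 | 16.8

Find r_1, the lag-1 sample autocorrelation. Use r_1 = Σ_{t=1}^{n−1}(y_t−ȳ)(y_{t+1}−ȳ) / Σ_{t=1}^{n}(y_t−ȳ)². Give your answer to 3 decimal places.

-0.179

Mean ȳ = (16.8 + 19.0 + 21.9 + 14.4 + 18.3 + 7.4 + 17.1 + 16.8)/8 = 16.4625
Deviations from mean: 0.3375, 2.5375, 5.4375, -2.0625, 1.8375, -9.0625, 0.6375, 0.3375
Σ(y_t−ȳ)(y_{t+1}−ȳ) = (0.8564) + (13.7977) + (-11.2148) + (-3.7898) + (-16.6523) + (-5.7773) + (0.2152) = -22.5652
Denominator Σ(y_t−ȳ)² = 126.3988
r_1 = -22.5652 / 126.3988 = -0.179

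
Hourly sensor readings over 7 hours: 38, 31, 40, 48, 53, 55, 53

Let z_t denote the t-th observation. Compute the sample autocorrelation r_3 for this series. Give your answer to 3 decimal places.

-0.318

Mean z̄ = (38 + 31 + 40 + 48 + 53 + 55 + 53)/7 = 45.4286
Deviations from mean: -7.4286, -14.4286, -5.4286, 2.5714, 7.5714, 9.5714, 7.5714
Σ(z_t−z̄)(z_{t+3}−z̄) = (-19.1020) + (-109.2449) + (-51.9592) + (19.4694) = -160.8367
Denominator Σ(z_t−z̄)² = 505.7143
r_3 = -160.8367 / 505.7143 = -0.318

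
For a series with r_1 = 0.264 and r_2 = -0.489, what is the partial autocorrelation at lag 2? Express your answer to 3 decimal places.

φ_{22} = (r_2 − r_1²) / (1 − r_1²)
r_1² = (0.264)² = 0.069696
Numerator = -0.489 − 0.0697 = -0.5587; denominator = 1 − 0.0697 = 0.9303
φ_{22} = -0.5587 / 0.9303 = -0.601

-0.601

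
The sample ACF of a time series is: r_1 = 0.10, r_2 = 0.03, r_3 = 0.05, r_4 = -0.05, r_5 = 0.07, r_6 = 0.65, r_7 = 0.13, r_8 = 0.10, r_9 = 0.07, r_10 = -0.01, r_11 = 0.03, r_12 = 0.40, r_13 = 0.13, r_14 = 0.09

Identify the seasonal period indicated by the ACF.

The largest autocorrelation is r_6 = 0.65, with a weaker echo at lag 12 (0.40); the remaining lags stay at or below 0.13.
The dominant spike at lag 6 indicates a seasonal period of 6.

6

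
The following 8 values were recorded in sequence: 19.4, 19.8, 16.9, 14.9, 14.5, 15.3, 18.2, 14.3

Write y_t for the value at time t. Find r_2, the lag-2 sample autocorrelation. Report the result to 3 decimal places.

Mean ȳ = (19.4 + 19.8 + 16.9 + 14.9 + 14.5 + 15.3 + 18.2 + 14.3)/8 = 16.6625
Deviations from mean: 2.7375, 3.1375, 0.2375, -1.7625, -2.1625, -1.3625, 1.5375, -2.3625
Σ(y_t−ȳ)(y_{t+2}−ȳ) = (0.6502) + (-5.5298) + (-0.5136) + (2.4014) + (-3.3248) + (3.2189) = -3.0978
Denominator Σ(y_t−ȳ)² = 34.9788
r_2 = -3.0978 / 34.9788 = -0.089

-0.089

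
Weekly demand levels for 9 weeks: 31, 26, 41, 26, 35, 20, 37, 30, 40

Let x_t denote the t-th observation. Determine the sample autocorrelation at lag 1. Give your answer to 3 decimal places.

Mean x̄ = (31 + 26 + 41 + 26 + 35 + 20 + 37 + 30 + 40)/9 = 31.7778
Numerator Σ_{t=1}^{8}(x_t−x̄)(x_{t+1}−x̄) = -244.0494
Denominator Σ(x_t−x̄)² = 399.5556
r_1 = -244.0494 / 399.5556 = -0.611

-0.611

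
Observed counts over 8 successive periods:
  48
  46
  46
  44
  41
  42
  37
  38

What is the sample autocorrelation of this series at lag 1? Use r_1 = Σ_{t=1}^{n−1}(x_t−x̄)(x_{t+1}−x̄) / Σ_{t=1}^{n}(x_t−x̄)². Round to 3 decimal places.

Mean x̄ = (48 + 46 + 46 + 44 + 41 + 42 + 37 + 38)/8 = 42.7500
Deviations from mean: 5.2500, 3.2500, 3.2500, 1.2500, -1.7500, -0.7500, -5.7500, -4.7500
Σ(x_t−x̄)(x_{t+1}−x̄) = (17.0625) + (10.5625) + (4.0625) + (-2.1875) + (1.3125) + (4.3125) + (27.3125) = 62.4375
Denominator Σ(x_t−x̄)² = 109.5000
r_1 = 62.4375 / 109.5000 = 0.570

0.570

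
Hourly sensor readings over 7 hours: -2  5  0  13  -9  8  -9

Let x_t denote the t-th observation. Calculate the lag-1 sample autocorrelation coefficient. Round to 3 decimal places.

-0.684

Mean x̄ = (-2 + 5 + 0 + 13 − 9 + 8 − 9)/7 = 0.8571
Numerator Σ_{t=1}^{6}(x_t−x̄)(x_{t+1}−x̄) = -286.3061
Denominator Σ(x_t−x̄)² = 418.8571
r_1 = -286.3061 / 418.8571 = -0.684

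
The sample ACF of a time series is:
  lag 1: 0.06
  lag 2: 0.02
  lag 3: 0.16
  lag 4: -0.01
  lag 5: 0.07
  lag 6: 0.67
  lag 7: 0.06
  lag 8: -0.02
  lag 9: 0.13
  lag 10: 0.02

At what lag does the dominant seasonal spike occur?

6

The largest autocorrelation is r_6 = 0.67; the remaining lags stay at or below 0.16.
The dominant spike at lag 6 indicates a seasonal period of 6.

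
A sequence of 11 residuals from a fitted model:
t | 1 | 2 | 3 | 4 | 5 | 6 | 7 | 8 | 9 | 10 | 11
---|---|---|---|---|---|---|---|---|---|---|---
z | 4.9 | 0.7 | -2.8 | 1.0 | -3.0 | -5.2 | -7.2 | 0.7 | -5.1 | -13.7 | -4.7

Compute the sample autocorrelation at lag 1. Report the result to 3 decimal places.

0.226

Mean z̄ = (4.9 + 0.7 − 2.8 + 1.0 − 3.0 − 5.2 − 7.2 + 0.7 − 5.1 − 13.7 − 4.7)/11 = -3.1273
Numerator Σ_{t=1}^{10}(z_t−z̄)(z_{t+1}−z̄) = 56.3765
Denominator Σ(z_t−z̄)² = 249.9218
r_1 = 56.3765 / 249.9218 = 0.226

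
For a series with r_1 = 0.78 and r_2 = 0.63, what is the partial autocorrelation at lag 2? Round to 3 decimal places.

φ_{22} = (r_2 − r_1²) / (1 − r_1²)
r_1² = (0.78)² = 0.6084
Numerator = 0.63 − 0.6084 = 0.0216; denominator = 1 − 0.6084 = 0.3916
φ_{22} = 0.0216 / 0.3916 = 0.055

0.055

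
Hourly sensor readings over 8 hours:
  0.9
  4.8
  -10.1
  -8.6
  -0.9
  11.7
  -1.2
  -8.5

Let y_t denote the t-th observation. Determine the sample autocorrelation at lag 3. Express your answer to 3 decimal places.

-0.338

Mean ȳ = (0.9 + 4.8 − 10.1 − 8.6 − 0.9 + 11.7 − 1.2 − 8.5)/8 = -1.4875
Deviations from mean: 2.3875, 6.2875, -8.6125, -7.1125, 0.5875, 13.1875, 0.2875, -7.0125
Numerator Σ_{t=1}^{5}(y_t−ȳ)(y_{t+3}−ȳ) = -133.0292
Denominator Σ(y_t−ȳ)² = 393.5088
r_3 = -133.0292 / 393.5088 = -0.338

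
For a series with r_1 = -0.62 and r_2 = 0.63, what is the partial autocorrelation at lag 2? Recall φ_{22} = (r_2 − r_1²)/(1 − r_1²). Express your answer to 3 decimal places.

φ_{22} = (r_2 − r_1²) / (1 − r_1²)
r_1² = (-0.62)² = 0.3844
Numerator = 0.63 − 0.3844 = 0.2456; denominator = 1 − 0.3844 = 0.6156
φ_{22} = 0.2456 / 0.6156 = 0.399

0.399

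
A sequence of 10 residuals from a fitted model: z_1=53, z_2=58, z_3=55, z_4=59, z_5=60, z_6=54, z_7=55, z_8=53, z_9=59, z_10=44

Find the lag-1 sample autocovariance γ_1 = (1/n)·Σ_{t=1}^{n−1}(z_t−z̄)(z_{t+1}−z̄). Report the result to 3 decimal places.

-4.300

Mean z̄ = (53 + 58 + 55 + 59 + 60 + 54 + 55 + 53 + 59 + 44)/10 = 55.0000
Σ_{t=1}^{9}(z_t−z̄)(z_{t+1}−z̄) = -43.0000
γ_1 = -43.0000 / 10 = -4.300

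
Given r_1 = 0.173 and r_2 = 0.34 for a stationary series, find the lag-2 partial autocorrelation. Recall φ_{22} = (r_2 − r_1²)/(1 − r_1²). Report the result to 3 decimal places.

0.320

φ_{22} = (r_2 − r_1²) / (1 − r_1²)
r_1² = (0.173)² = 0.029929
Numerator = 0.34 − 0.0299 = 0.3101; denominator = 1 − 0.0299 = 0.9701
φ_{22} = 0.3101 / 0.9701 = 0.320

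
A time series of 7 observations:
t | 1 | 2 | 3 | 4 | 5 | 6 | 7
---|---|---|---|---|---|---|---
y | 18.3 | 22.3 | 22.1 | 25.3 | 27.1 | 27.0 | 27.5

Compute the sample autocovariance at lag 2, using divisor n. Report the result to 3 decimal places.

2.401

Mean ȳ = (18.3 + 22.3 + 22.1 + 25.3 + 27.1 + 27.0 + 27.5)/7 = 24.2286
Σ_{t=1}^{5}(y_t−ȳ)(y_{t+2}−ȳ) = 16.8041
γ_2 = 16.8041 / 7 = 2.401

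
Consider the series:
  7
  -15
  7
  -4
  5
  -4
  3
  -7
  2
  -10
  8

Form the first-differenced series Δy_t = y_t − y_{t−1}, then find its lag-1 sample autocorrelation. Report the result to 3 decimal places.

-0.746

First differences Δy: -22, 22, -11, 9, -9, 7, -10, 9, -12, 18
Mean of differences = 0.1000
Numerator Σ(Δy_t−Δȳ)(Δy_{t+1}−Δȳ) = -1453.5100
Denominator Σ(Δy_t−Δȳ)² = 1948.9000
r_1(Δy) = -1453.5100 / 1948.9000 = -0.746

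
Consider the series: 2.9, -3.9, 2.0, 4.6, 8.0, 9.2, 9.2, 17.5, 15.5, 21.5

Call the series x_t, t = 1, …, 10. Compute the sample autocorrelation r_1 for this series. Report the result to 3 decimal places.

0.624

Mean x̄ = (2.9 − 3.9 + 2.0 + 4.6 + 8.0 + 9.2 + 9.2 + 17.5 + 15.5 + 21.5)/10 = 8.6500
Numerator Σ_{t=1}^{9}(x_t−x̄)(x_{t+1}−x̄) = 338.6425
Denominator Σ(x_t−x̄)² = 542.5850
r_1 = 338.6425 / 542.5850 = 0.624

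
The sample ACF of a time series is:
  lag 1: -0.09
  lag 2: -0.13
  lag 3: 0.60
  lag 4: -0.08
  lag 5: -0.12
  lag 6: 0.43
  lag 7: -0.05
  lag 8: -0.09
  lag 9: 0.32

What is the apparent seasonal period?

3

The largest autocorrelation is r_3 = 0.60, with weaker echoes at lags 6 (0.43) and 9 (0.32); the remaining lags stay at or below -0.05.
The dominant spike at lag 3 indicates a seasonal period of 3.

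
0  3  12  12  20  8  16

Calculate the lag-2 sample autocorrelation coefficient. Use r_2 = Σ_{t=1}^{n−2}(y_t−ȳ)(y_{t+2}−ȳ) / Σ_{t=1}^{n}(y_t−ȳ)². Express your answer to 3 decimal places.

0.135

Mean ȳ = (0 + 3 + 12 + 12 + 20 + 8 + 16)/7 = 10.1429
Deviations from mean: -10.1429, -7.1429, 1.8571, 1.8571, 9.8571, -2.1429, 5.8571
Σ(y_t−ȳ)(y_{t+2}−ȳ) = (-18.8367) + (-13.2653) + (18.3061) + (-3.9796) + (57.7347) = 39.9592
Denominator Σ(y_t−ȳ)² = 296.8571
r_2 = 39.9592 / 296.8571 = 0.135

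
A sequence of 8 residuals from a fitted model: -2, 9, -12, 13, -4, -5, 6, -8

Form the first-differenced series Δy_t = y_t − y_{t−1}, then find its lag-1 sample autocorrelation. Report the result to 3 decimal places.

First differences Δy: 11, -21, 25, -17, -1, 11, -14
Mean of differences = -0.8571
Numerator Σ(Δy_t−Δȳ)(Δy_{t+1}−Δȳ) = -1332.3061
Denominator Σ(Δy_t−Δȳ)² = 1788.8571
r_1(Δy) = -1332.3061 / 1788.8571 = -0.745

-0.745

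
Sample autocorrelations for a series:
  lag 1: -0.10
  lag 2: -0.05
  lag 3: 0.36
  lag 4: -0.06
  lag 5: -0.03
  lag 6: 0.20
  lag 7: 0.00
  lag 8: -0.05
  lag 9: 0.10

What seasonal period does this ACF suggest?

The largest autocorrelation is r_3 = 0.36, with a weaker echo at lag 6 (0.20); the remaining lags stay at or below 0.10.
The dominant spike at lag 3 indicates a seasonal period of 3.

3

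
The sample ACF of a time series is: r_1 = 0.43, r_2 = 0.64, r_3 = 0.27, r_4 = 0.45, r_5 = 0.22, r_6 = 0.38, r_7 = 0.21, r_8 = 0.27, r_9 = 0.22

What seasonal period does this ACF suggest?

2

The largest autocorrelation is r_2 = 0.64, with a weaker echo at lag 4 (0.45); the remaining lags stay at or below 0.43.
The dominant spike at lag 2 indicates a seasonal period of 2.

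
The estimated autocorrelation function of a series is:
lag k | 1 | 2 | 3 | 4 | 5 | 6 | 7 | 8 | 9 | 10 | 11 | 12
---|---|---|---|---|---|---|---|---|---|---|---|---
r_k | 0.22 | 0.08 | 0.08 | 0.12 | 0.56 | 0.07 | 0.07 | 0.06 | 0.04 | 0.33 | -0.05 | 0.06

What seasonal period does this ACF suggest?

The largest autocorrelation is r_5 = 0.56, with a weaker echo at lag 10 (0.33); the remaining lags stay at or below 0.22. The elevated value at lag 1 (0.22), dropping to 0.08 at lag 2, reflects decaying short-term dependence rather than seasonality.
The dominant spike at lag 5 indicates a seasonal period of 5.

5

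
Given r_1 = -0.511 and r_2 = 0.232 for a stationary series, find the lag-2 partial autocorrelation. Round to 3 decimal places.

φ_{22} = (r_2 − r_1²) / (1 − r_1²)
r_1² = (-0.511)² = 0.261121
Numerator = 0.232 − 0.2611 = -0.0291; denominator = 1 − 0.2611 = 0.7389
φ_{22} = -0.0291 / 0.7389 = -0.039

-0.039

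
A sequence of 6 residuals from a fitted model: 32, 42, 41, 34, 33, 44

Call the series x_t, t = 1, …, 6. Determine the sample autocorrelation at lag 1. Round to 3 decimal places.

Mean x̄ = (32 + 42 + 41 + 34 + 33 + 44)/6 = 37.6667
Deviations from mean: -5.6667, 4.3333, 3.3333, -3.6667, -4.6667, 6.3333
Σ(x_t−x̄)(x_{t+1}−x̄) = (-24.5556) + (14.4444) + (-12.2222) + (17.1111) + (-29.5556) = -34.7778
Denominator Σ(x_t−x̄)² = 137.3333
r_1 = -34.7778 / 137.3333 = -0.253

-0.253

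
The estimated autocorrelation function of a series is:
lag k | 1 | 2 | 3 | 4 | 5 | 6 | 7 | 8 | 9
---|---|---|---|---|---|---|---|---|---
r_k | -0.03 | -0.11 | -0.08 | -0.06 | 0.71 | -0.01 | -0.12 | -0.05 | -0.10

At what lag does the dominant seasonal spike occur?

5

The largest autocorrelation is r_5 = 0.71; the remaining lags stay at or below -0.01.
The dominant spike at lag 5 indicates a seasonal period of 5.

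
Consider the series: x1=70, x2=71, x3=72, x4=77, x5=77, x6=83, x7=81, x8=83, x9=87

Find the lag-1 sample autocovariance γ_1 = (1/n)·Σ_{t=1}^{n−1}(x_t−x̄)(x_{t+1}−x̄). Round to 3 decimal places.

19.418

Mean x̄ = (70 + 71 + 72 + 77 + 77 + 83 + 81 + 83 + 87)/9 = 77.8889
Σ_{t=1}^{8}(x_t−x̄)(x_{t+1}−x̄) = 174.7654
γ_1 = 174.7654 / 9 = 19.418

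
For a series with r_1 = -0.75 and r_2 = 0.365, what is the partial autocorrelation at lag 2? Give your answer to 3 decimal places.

φ_{22} = (r_2 − r_1²) / (1 − r_1²)
r_1² = (-0.75)² = 0.5625
Numerator = 0.365 − 0.5625 = -0.1975; denominator = 1 − 0.5625 = 0.4375
φ_{22} = -0.1975 / 0.4375 = -0.451

-0.451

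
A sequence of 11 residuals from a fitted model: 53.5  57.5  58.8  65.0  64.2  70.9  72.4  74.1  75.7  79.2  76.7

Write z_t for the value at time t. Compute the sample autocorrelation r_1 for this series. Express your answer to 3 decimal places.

0.726

Mean z̄ = (53.5 + 57.5 + 58.8 + 65.0 + 64.2 + 70.9 + 72.4 + 74.1 + 75.7 + 79.2 + 76.7)/11 = 68.0000
Numerator Σ_{t=1}^{10}(z_t−z̄)(z_{t+1}−z̄) = 547.0800
Denominator Σ(z_t−z̄)² = 753.9800
r_1 = 547.0800 / 753.9800 = 0.726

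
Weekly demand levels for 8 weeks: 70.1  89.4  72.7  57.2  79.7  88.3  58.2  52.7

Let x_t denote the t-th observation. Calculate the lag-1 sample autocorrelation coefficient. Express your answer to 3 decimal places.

Mean x̄ = (70.1 + 89.4 + 72.7 + 57.2 + 79.7 + 88.3 + 58.2 + 52.7)/8 = 71.0375
Σ(x_t−x̄)(x_{t+1}−x̄) = (-17.2148) + (30.5277) + (-23.0048) + (-119.8673) + (149.5364) + (-221.6073) + (235.4077) = 33.7773
Denominator Σ(x_t−x̄)² = 1406.3988
r_1 = 33.7773 / 1406.3988 = 0.024

0.024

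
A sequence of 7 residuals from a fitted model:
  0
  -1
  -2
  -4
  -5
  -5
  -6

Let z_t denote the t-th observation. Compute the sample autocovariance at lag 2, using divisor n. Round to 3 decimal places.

0.895

Mean z̄ = (0 − 1 − 2 − 4 − 5 − 5 − 6)/7 = -3.2857
Σ_{t=1}^{5}(z_t−z̄)(z_{t+2}−z̄) = 6.2653
γ_2 = 6.2653 / 7 = 0.895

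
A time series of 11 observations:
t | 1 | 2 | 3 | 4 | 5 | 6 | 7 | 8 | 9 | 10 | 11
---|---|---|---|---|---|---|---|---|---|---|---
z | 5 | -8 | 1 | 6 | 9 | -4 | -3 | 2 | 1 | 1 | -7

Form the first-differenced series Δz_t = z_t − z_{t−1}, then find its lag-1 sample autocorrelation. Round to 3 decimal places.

First differences Δz: -13, 9, 5, 3, -13, 1, 5, -1, 0, -8
Mean of differences = -1.2000
Numerator Σ(Δz_t−Δz̄)(Δz_{t+1}−Δz̄) = -99.6400
Denominator Σ(Δz_t−Δz̄)² = 529.6000
r_1(Δz) = -99.6400 / 529.6000 = -0.188

-0.188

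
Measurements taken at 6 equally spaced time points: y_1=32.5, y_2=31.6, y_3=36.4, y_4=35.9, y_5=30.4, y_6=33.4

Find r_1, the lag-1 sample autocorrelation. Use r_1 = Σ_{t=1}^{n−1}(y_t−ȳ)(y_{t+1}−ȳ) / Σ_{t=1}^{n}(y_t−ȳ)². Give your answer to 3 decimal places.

Mean ȳ = (32.5 + 31.6 + 36.4 + 35.9 + 30.4 + 33.4)/6 = 33.3667
Numerator Σ_{t=1}^{5}(y_t−ȳ)(y_{t+1}−ȳ) = -3.7578
Denominator Σ(y_t−ȳ)² = 28.2933
r_1 = -3.7578 / 28.2933 = -0.133

-0.133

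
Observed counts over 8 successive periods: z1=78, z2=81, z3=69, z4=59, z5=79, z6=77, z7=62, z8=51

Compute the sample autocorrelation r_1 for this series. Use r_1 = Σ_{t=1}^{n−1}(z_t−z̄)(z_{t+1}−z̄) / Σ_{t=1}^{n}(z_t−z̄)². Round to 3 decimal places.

Mean z̄ = (78 + 81 + 69 + 59 + 79 + 77 + 62 + 51)/8 = 69.5000
Numerator Σ_{t=1}^{7}(z_t−z̄)(z_{t+1}−z̄) = 151.2500
Denominator Σ(z_t−z̄)² = 860.0000
r_1 = 151.2500 / 860.0000 = 0.176

0.176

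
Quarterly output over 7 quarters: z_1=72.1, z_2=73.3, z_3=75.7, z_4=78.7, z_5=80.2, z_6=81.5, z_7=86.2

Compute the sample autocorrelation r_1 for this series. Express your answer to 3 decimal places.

0.511

Mean z̄ = (72.1 + 73.3 + 75.7 + 78.7 + 80.2 + 81.5 + 86.2)/7 = 78.2429
Numerator Σ_{t=1}^{6}(z_t−z̄)(z_{t+1}−z̄) = 74.9567
Denominator Σ(z_t−z̄)² = 146.5971
r_1 = 74.9567 / 146.5971 = 0.511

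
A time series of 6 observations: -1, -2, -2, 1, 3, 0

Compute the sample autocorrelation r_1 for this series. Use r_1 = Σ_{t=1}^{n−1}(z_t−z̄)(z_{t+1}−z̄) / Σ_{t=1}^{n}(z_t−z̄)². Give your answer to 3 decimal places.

Mean z̄ = (-1 − 2 − 2 + 1 + 3 + 0)/6 = -0.1667
Σ(z_t−z̄)(z_{t+1}−z̄) = (1.5278) + (3.3611) + (-2.1389) + (3.6944) + (0.5278) = 6.9722
Denominator Σ(z_t−z̄)² = 18.8333
r_1 = 6.9722 / 18.8333 = 0.370

0.370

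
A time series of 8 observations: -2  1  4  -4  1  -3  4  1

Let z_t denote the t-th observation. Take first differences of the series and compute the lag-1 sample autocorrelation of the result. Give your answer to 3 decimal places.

-0.698

First differences Δz: 3, 3, -8, 5, -4, 7, -3
Mean of differences = 0.4286
Numerator Σ(Δz_t−Δz̄)(Δz_{t+1}−Δz̄) = -125.4694
Denominator Σ(Δz_t−Δz̄)² = 179.7143
r_1(Δz) = -125.4694 / 179.7143 = -0.698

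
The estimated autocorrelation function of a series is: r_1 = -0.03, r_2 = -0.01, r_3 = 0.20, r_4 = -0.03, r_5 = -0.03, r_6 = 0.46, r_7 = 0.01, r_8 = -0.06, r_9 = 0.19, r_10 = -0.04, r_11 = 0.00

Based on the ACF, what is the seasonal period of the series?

6

The largest autocorrelation is r_6 = 0.46; the remaining lags stay at or below 0.20.
The dominant spike at lag 6 indicates a seasonal period of 6.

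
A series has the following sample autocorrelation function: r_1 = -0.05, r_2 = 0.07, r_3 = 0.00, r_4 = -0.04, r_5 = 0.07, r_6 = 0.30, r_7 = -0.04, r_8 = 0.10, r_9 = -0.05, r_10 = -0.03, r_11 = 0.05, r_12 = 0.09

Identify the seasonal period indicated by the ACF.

6

The largest autocorrelation is r_6 = 0.30; the remaining lags stay at or below 0.10.
The dominant spike at lag 6 indicates a seasonal period of 6.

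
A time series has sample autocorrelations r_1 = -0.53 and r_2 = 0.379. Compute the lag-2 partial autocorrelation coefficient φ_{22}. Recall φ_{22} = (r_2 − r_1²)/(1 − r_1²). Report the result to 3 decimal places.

φ_{22} = (r_2 − r_1²) / (1 − r_1²)
r_1² = (-0.53)² = 0.2809
Numerator = 0.379 − 0.2809 = 0.0981; denominator = 1 − 0.2809 = 0.7191
φ_{22} = 0.0981 / 0.7191 = 0.136

0.136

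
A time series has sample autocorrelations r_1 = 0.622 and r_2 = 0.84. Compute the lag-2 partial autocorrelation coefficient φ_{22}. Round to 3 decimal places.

φ_{22} = (r_2 − r_1²) / (1 − r_1²)
r_1² = (0.622)² = 0.386884
Numerator = 0.84 − 0.3869 = 0.4531; denominator = 1 − 0.3869 = 0.6131
φ_{22} = 0.4531 / 0.6131 = 0.739

0.739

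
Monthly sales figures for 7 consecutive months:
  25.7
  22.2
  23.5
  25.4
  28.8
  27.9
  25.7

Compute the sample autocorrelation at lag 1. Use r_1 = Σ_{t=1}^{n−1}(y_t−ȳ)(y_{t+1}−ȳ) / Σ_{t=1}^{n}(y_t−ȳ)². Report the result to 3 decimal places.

0.449

Mean ȳ = (25.7 + 22.2 + 23.5 + 25.4 + 28.8 + 27.9 + 25.7)/7 = 25.6000
Deviations from mean: 0.1000, -3.4000, -2.1000, -0.2000, 3.2000, 2.3000, 0.1000
Numerator Σ_{t=1}^{6}(y_t−ȳ)(y_{t+1}−ȳ) = 14.1700
Denominator Σ(y_t−ȳ)² = 31.5600
r_1 = 14.1700 / 31.5600 = 0.449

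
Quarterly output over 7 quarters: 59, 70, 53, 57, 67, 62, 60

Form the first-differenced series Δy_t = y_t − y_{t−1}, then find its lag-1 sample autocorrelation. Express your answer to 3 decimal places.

-0.457

First differences Δy: 11, -17, 4, 10, -5, -2
Mean of differences = 0.1667
Numerator Σ(Δy_t−Δȳ)(Δy_{t+1}−Δȳ) = -253.6944
Denominator Σ(Δy_t−Δȳ)² = 554.8333
r_1(Δy) = -253.6944 / 554.8333 = -0.457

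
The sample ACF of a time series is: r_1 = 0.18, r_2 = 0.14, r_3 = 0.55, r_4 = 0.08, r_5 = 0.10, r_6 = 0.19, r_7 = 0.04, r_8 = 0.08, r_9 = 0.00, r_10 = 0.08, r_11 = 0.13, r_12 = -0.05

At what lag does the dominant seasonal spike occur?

The largest autocorrelation is r_3 = 0.55, with a weaker echo at lag 6 (0.19); the remaining lags stay at or below 0.18.
The dominant spike at lag 3 indicates a seasonal period of 3.

3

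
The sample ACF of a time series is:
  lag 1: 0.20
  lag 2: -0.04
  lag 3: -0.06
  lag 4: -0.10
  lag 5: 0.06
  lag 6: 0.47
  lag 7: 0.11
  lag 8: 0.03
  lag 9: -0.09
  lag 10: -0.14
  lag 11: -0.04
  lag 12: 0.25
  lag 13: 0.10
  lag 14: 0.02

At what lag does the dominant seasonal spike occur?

The largest autocorrelation is r_6 = 0.47, with a weaker echo at lag 12 (0.25); the remaining lags stay at or below 0.20.
The dominant spike at lag 6 indicates a seasonal period of 6.

6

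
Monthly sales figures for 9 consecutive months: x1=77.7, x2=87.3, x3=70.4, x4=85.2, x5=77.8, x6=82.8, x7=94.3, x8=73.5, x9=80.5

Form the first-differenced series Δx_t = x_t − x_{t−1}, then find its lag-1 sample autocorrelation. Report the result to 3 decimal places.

-0.684

First differences Δx: 9.6, -16.9, 14.8, -7.4, 5.0, 11.5, -20.8, 7.0
Mean of differences = 0.3500
Numerator Σ(Δx_t−Δx̄)(Δx_{t+1}−Δx̄) = -881.4725
Denominator Σ(Δx_t−Δx̄)² = 1289.4800
r_1(Δx) = -881.4725 / 1289.4800 = -0.684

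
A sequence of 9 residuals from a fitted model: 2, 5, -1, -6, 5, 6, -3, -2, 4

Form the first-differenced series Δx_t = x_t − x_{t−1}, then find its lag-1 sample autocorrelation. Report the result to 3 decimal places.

-0.137

First differences Δx: 3, -6, -5, 11, 1, -9, 1, 6
Mean of differences = 0.2500
Numerator Σ(Δx_t−Δx̄)(Δx_{t+1}−Δx̄) = -42.3125
Denominator Σ(Δx_t−Δx̄)² = 309.5000
r_1(Δx) = -42.3125 / 309.5000 = -0.137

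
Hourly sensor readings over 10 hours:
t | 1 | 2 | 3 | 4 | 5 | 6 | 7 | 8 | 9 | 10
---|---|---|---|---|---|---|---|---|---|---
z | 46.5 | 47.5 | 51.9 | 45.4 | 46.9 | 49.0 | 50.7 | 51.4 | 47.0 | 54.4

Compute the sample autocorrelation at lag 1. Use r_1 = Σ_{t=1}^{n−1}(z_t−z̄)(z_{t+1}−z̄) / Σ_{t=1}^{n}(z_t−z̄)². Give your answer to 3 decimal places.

Mean z̄ = (46.5 + 47.5 + 51.9 + 45.4 + 46.9 + 49.0 + 50.7 + 51.4 + 47.0 + 54.4)/10 = 49.0700
Numerator Σ_{t=1}^{9}(z_t−z̄)(z_{t+1}−z̄) = -14.8509
Denominator Σ(z_t−z̄)² = 76.0410
r_1 = -14.8509 / 76.0410 = -0.195

-0.195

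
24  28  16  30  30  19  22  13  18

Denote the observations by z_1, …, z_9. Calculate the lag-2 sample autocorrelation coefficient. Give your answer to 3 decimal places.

Mean z̄ = (24 + 28 + 16 + 30 + 30 + 19 + 22 + 13 + 18)/9 = 22.2222
Numerator Σ_{t=1}^{7}(z_t−z̄)(z_{t+2}−z̄) = -10.6543
Denominator Σ(z_t−z̄)² = 309.5556
r_2 = -10.6543 / 309.5556 = -0.034

-0.034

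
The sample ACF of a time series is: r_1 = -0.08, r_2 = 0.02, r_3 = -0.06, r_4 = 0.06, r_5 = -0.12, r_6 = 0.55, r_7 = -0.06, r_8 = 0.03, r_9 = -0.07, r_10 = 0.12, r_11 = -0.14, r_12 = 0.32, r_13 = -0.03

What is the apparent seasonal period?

The largest autocorrelation is r_6 = 0.55, with a weaker echo at lag 12 (0.32); the remaining lags stay at or below 0.12.
The dominant spike at lag 6 indicates a seasonal period of 6.

6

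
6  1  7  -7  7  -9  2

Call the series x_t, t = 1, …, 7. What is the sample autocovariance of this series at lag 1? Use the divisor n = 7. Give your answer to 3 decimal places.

Mean x̄ = (6 + 1 + 7 − 7 + 7 − 9 + 2)/7 = 1.0000
Σ_{t=1}^{6}(x_t−x̄)(x_{t+1}−x̄) = -166.0000
γ_1 = -166.0000 / 7 = -23.714

-23.714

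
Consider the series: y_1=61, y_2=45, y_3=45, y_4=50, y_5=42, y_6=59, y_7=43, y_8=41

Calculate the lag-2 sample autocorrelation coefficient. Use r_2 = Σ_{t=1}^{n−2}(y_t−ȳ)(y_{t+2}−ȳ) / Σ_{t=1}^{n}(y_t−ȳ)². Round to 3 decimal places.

Mean ȳ = (61 + 45 + 45 + 50 + 42 + 59 + 43 + 41)/8 = 48.2500
Deviations from mean: 12.7500, -3.2500, -3.2500, 1.7500, -6.2500, 10.7500, -5.2500, -7.2500
Σ(y_t−ȳ)(y_{t+2}−ȳ) = (-41.4375) + (-5.6875) + (20.3125) + (18.8125) + (32.8125) + (-77.9375) = -53.1250
Denominator Σ(y_t−ȳ)² = 421.5000
r_2 = -53.1250 / 421.5000 = -0.126

-0.126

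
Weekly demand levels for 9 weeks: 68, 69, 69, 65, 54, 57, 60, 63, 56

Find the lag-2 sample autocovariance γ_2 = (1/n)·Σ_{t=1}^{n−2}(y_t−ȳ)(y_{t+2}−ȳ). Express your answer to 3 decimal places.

Mean ȳ = (68 + 69 + 69 + 65 + 54 + 57 + 60 + 63 + 56)/9 = 62.3333
Σ_{t=1}^{7}(y_t−ȳ)(y_{t+2}−ȳ) = 16.4444
γ_2 = 16.4444 / 9 = 1.827

1.827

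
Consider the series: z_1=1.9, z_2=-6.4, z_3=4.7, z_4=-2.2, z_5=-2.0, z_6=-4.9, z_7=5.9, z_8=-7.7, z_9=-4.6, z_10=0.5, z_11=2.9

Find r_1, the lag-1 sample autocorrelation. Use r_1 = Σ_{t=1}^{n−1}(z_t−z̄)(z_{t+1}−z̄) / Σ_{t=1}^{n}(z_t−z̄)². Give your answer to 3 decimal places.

Mean z̄ = (1.9 − 6.4 + 4.7 − 2.2 − 2.0 − 4.9 + 5.9 − 7.7 − 4.6 + 0.5 + 2.9)/11 = -1.0818
Numerator Σ_{t=1}^{10}(z_t−z̄)(z_{t+1}−z̄) = -97.3867
Denominator Σ(z_t−z̄)² = 210.5564
r_1 = -97.3867 / 210.5564 = -0.463

-0.463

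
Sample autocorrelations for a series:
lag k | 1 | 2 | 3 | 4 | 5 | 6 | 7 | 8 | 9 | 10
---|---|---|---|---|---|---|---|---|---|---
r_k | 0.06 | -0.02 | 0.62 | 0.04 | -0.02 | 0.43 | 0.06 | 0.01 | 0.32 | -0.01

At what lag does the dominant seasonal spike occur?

The largest autocorrelation is r_3 = 0.62, with weaker echoes at lags 6 (0.43) and 9 (0.32); the remaining lags stay at or below 0.06.
The dominant spike at lag 3 indicates a seasonal period of 3.

3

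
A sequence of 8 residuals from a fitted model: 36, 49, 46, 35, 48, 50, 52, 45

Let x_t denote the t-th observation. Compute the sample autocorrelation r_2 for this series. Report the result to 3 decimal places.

Mean x̄ = (36 + 49 + 46 + 35 + 48 + 50 + 52 + 45)/8 = 45.1250
Deviations from mean: -9.1250, 3.8750, 0.8750, -10.1250, 2.8750, 4.8750, 6.8750, -0.1250
Σ(x_t−x̄)(x_{t+2}−x̄) = (-7.9844) + (-39.2344) + (2.5156) + (-49.3594) + (19.7656) + (-0.6094) = -74.9063
Denominator Σ(x_t−x̄)² = 280.8750
r_2 = -74.9063 / 280.8750 = -0.267

-0.267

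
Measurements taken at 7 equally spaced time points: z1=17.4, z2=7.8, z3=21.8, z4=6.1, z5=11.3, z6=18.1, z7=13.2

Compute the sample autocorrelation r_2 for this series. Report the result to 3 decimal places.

Mean z̄ = (17.4 + 7.8 + 21.8 + 6.1 + 11.3 + 18.1 + 13.2)/7 = 13.6714
Deviations from mean: 3.7286, -5.8714, 8.1286, -7.5714, -2.3714, 4.4286, -0.4714
Numerator Σ_{t=1}^{5}(z_t−z̄)(z_{t+2}−z̄) = 23.0741
Denominator Σ(z_t−z̄)² = 197.2343
r_2 = 23.0741 / 197.2343 = 0.117

0.117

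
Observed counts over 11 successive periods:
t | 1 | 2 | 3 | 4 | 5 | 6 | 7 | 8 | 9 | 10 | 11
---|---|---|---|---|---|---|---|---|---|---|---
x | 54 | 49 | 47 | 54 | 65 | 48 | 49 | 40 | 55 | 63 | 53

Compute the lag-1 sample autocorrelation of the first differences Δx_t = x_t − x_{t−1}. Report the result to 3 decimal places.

-0.244

First differences Δx: -5, -2, 7, 11, -17, 1, -9, 15, 8, -10
Mean of differences = -0.1000
Numerator Σ(Δx_t−Δx̄)(Δx_{t+1}−Δx̄) = -233.6100
Denominator Σ(Δx_t−Δx̄)² = 958.9000
r_1(Δx) = -233.6100 / 958.9000 = -0.244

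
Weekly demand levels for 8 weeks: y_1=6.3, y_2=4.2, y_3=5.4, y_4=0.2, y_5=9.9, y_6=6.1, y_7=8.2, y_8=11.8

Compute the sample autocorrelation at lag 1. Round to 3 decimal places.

-0.050

Mean ȳ = (6.3 + 4.2 + 5.4 + 0.2 + 9.9 + 6.1 + 8.2 + 11.8)/8 = 6.5125
Σ(y_t−ȳ)(y_{t+1}−ȳ) = (0.4914) + (2.5727) + (7.0227) + (-21.3836) + (-1.3973) + (-0.6961) + (8.9227) = -4.4677
Denominator Σ(y_t−ȳ)² = 88.9288
r_1 = -4.4677 / 88.9288 = -0.050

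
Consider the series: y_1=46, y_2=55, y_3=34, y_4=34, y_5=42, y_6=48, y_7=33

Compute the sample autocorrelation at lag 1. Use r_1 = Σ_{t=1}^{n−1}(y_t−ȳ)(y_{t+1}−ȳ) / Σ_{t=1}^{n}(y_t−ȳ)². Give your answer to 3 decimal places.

-0.096

Mean ȳ = (46 + 55 + 34 + 34 + 42 + 48 + 33)/7 = 41.7143
Σ(y_t−ȳ)(y_{t+1}−ȳ) = (56.9388) + (-102.4898) + (59.5102) + (-2.2041) + (1.7959) + (-54.7755) = -41.2245
Denominator Σ(y_t−ȳ)² = 429.4286
r_1 = -41.2245 / 429.4286 = -0.096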